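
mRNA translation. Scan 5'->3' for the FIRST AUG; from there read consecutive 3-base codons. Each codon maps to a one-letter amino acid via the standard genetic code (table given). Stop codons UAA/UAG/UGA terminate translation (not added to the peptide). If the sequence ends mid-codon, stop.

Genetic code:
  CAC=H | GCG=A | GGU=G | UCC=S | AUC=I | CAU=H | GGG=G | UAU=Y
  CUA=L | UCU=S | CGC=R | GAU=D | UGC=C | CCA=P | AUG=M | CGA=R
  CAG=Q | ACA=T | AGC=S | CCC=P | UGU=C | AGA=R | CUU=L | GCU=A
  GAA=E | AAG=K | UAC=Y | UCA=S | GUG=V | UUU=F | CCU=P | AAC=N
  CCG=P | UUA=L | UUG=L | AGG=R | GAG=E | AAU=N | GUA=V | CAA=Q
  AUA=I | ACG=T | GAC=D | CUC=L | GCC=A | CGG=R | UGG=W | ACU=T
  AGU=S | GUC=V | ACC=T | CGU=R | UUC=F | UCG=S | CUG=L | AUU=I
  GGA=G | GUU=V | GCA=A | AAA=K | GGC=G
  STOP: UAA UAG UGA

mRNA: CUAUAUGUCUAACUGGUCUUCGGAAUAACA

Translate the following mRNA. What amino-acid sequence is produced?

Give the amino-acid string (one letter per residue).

Answer: MSNWSSE

Derivation:
start AUG at pos 4
pos 4: AUG -> M; peptide=M
pos 7: UCU -> S; peptide=MS
pos 10: AAC -> N; peptide=MSN
pos 13: UGG -> W; peptide=MSNW
pos 16: UCU -> S; peptide=MSNWS
pos 19: UCG -> S; peptide=MSNWSS
pos 22: GAA -> E; peptide=MSNWSSE
pos 25: UAA -> STOP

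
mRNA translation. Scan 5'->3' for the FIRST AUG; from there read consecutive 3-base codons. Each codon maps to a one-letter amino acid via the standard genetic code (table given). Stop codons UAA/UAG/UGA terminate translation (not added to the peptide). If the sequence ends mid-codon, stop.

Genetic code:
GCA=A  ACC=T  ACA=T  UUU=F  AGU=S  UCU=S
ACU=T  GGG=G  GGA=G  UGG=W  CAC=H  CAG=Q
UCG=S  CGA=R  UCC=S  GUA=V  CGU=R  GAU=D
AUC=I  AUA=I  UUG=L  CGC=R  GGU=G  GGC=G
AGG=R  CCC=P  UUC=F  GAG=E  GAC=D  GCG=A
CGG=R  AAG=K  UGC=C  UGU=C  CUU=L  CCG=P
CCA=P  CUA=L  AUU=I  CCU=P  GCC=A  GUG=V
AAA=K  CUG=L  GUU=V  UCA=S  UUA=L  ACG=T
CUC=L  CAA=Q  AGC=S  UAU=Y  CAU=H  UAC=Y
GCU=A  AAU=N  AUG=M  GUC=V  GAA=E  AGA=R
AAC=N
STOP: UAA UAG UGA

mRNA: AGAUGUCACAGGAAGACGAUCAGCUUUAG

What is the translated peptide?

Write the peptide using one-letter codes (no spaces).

start AUG at pos 2
pos 2: AUG -> M; peptide=M
pos 5: UCA -> S; peptide=MS
pos 8: CAG -> Q; peptide=MSQ
pos 11: GAA -> E; peptide=MSQE
pos 14: GAC -> D; peptide=MSQED
pos 17: GAU -> D; peptide=MSQEDD
pos 20: CAG -> Q; peptide=MSQEDDQ
pos 23: CUU -> L; peptide=MSQEDDQL
pos 26: UAG -> STOP

Answer: MSQEDDQL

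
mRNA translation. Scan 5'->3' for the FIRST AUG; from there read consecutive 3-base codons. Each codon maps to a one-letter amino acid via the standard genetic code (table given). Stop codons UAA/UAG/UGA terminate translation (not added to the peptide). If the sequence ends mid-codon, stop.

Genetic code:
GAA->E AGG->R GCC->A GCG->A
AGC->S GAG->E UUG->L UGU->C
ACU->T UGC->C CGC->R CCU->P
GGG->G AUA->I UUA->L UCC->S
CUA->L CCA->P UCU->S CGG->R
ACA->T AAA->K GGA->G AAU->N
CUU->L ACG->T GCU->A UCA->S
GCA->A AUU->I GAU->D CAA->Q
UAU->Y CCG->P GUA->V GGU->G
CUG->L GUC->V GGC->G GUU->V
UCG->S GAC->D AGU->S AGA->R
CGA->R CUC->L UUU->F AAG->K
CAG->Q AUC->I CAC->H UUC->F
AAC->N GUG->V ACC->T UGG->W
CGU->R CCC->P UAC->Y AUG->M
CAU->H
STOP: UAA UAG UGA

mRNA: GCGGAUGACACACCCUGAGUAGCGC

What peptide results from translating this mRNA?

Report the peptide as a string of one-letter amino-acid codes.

start AUG at pos 4
pos 4: AUG -> M; peptide=M
pos 7: ACA -> T; peptide=MT
pos 10: CAC -> H; peptide=MTH
pos 13: CCU -> P; peptide=MTHP
pos 16: GAG -> E; peptide=MTHPE
pos 19: UAG -> STOP

Answer: MTHPE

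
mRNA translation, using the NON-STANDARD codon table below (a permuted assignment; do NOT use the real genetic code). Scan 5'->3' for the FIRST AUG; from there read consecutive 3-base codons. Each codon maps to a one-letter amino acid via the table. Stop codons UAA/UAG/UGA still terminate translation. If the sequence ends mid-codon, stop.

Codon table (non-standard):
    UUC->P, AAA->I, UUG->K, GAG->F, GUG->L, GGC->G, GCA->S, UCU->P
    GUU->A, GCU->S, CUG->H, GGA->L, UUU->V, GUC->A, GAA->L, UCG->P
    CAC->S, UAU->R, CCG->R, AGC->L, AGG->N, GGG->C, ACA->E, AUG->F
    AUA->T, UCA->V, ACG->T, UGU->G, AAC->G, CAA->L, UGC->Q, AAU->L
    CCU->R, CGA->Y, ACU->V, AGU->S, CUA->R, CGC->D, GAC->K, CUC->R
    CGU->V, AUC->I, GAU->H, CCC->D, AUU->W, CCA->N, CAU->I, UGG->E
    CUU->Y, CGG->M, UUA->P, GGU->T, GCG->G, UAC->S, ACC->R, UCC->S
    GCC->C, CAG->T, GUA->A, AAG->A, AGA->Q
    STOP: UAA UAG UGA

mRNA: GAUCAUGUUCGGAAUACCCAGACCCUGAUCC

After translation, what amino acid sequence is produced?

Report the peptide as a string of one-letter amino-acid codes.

Answer: FPLTDQD

Derivation:
start AUG at pos 4
pos 4: AUG -> F; peptide=F
pos 7: UUC -> P; peptide=FP
pos 10: GGA -> L; peptide=FPL
pos 13: AUA -> T; peptide=FPLT
pos 16: CCC -> D; peptide=FPLTD
pos 19: AGA -> Q; peptide=FPLTDQ
pos 22: CCC -> D; peptide=FPLTDQD
pos 25: UGA -> STOP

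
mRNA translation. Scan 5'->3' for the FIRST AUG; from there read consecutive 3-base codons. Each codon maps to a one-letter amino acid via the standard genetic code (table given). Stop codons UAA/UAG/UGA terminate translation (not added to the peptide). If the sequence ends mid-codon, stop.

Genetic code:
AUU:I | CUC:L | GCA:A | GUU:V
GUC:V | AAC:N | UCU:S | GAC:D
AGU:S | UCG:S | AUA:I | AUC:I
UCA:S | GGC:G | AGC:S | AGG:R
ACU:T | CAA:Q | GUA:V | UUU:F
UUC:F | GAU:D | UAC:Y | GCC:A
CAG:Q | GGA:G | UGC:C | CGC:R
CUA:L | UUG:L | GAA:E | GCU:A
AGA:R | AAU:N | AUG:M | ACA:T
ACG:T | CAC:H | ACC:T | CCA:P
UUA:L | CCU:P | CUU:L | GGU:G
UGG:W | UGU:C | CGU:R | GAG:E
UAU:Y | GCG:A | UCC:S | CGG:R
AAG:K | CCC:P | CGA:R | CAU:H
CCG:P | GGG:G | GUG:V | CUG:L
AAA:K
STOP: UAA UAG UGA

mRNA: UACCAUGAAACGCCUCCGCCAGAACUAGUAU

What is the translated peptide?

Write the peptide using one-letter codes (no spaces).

start AUG at pos 4
pos 4: AUG -> M; peptide=M
pos 7: AAA -> K; peptide=MK
pos 10: CGC -> R; peptide=MKR
pos 13: CUC -> L; peptide=MKRL
pos 16: CGC -> R; peptide=MKRLR
pos 19: CAG -> Q; peptide=MKRLRQ
pos 22: AAC -> N; peptide=MKRLRQN
pos 25: UAG -> STOP

Answer: MKRLRQN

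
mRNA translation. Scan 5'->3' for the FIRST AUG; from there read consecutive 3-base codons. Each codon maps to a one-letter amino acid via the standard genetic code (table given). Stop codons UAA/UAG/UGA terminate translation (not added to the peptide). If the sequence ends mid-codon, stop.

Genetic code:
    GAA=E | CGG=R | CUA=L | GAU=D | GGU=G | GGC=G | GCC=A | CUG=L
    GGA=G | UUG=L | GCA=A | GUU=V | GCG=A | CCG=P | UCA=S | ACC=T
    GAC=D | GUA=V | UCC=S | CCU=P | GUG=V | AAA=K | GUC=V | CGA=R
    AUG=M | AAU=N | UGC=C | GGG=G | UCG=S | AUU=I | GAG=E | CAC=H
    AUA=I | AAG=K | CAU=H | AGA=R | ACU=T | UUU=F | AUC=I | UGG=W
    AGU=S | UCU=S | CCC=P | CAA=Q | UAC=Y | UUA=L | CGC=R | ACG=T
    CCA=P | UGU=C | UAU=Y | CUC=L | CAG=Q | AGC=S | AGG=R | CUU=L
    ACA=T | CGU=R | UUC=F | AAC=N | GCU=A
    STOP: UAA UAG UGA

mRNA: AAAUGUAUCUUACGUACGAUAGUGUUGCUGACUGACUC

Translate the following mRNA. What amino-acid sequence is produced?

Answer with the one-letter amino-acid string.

start AUG at pos 2
pos 2: AUG -> M; peptide=M
pos 5: UAU -> Y; peptide=MY
pos 8: CUU -> L; peptide=MYL
pos 11: ACG -> T; peptide=MYLT
pos 14: UAC -> Y; peptide=MYLTY
pos 17: GAU -> D; peptide=MYLTYD
pos 20: AGU -> S; peptide=MYLTYDS
pos 23: GUU -> V; peptide=MYLTYDSV
pos 26: GCU -> A; peptide=MYLTYDSVA
pos 29: GAC -> D; peptide=MYLTYDSVAD
pos 32: UGA -> STOP

Answer: MYLTYDSVAD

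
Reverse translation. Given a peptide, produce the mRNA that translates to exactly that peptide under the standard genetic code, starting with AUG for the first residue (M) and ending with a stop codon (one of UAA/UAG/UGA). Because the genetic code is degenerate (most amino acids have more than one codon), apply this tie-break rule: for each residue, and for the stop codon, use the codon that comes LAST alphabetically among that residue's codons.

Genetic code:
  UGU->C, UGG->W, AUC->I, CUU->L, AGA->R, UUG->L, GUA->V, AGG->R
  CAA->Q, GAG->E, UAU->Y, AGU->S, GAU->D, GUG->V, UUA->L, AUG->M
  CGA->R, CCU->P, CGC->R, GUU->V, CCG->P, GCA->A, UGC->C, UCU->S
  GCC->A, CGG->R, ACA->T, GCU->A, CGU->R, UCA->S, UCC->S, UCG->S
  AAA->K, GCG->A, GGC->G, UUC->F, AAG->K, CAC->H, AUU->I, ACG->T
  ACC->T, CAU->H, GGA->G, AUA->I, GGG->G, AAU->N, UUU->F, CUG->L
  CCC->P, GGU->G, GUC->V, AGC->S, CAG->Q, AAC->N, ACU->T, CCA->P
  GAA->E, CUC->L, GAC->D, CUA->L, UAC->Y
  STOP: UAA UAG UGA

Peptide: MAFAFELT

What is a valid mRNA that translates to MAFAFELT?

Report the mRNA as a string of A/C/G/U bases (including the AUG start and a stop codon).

residue 1: M -> AUG (start codon)
residue 2: A codons sorted = GCA,GCC,GCG,GCU -> pick last = GCU
residue 3: F codons sorted = UUC,UUU -> pick last = UUU
residue 4: A codons sorted = GCA,GCC,GCG,GCU -> pick last = GCU
residue 5: F codons sorted = UUC,UUU -> pick last = UUU
residue 6: E codons sorted = GAA,GAG -> pick last = GAG
residue 7: L codons sorted = CUA,CUC,CUG,CUU,UUA,UUG -> pick last = UUG
residue 8: T codons sorted = ACA,ACC,ACG,ACU -> pick last = ACU
terminator: stop codons sorted = UAA,UAG,UGA -> pick last = UGA

Answer: mRNA: AUGGCUUUUGCUUUUGAGUUGACUUGA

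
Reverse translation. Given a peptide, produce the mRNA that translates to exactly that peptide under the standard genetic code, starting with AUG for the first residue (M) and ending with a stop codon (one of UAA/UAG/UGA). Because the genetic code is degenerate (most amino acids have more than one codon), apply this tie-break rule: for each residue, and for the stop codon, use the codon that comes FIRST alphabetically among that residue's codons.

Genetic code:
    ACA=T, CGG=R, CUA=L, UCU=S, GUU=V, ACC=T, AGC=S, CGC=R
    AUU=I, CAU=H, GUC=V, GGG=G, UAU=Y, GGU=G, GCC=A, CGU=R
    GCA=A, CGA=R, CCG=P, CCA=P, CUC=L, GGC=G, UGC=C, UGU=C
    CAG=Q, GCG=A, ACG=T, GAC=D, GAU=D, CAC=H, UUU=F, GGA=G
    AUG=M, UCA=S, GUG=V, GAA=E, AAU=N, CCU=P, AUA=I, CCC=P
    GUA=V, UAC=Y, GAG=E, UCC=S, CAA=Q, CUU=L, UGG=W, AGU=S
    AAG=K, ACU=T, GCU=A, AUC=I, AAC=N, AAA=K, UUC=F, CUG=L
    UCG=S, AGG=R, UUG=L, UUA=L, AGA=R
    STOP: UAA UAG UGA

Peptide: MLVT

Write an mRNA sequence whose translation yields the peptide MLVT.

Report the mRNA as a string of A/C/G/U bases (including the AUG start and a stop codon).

residue 1: M -> AUG (start codon)
residue 2: L codons sorted = CUA,CUC,CUG,CUU,UUA,UUG -> pick first = CUA
residue 3: V codons sorted = GUA,GUC,GUG,GUU -> pick first = GUA
residue 4: T codons sorted = ACA,ACC,ACG,ACU -> pick first = ACA
terminator: stop codons sorted = UAA,UAG,UGA -> pick first = UAA

Answer: mRNA: AUGCUAGUAACAUAA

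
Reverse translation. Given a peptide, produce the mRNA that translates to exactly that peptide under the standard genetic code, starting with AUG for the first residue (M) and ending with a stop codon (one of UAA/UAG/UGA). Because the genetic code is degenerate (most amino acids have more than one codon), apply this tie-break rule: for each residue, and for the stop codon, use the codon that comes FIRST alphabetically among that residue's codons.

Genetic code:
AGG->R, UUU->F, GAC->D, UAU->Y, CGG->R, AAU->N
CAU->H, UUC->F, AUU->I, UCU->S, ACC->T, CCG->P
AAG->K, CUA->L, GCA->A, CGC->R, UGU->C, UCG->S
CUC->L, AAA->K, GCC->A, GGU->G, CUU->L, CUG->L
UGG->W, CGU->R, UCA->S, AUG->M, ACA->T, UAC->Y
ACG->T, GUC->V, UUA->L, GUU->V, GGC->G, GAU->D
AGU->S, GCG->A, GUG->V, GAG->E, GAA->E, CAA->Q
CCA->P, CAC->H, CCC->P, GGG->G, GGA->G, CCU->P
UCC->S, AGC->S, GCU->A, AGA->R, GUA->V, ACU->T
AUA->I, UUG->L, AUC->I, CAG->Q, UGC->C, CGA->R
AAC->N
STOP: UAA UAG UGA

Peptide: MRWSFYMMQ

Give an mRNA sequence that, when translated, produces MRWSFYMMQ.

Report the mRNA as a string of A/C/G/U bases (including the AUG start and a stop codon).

residue 1: M -> AUG (start codon)
residue 2: R codons sorted = AGA,AGG,CGA,CGC,CGG,CGU -> pick first = AGA
residue 3: W -> UGG (only codon)
residue 4: S codons sorted = AGC,AGU,UCA,UCC,UCG,UCU -> pick first = AGC
residue 5: F codons sorted = UUC,UUU -> pick first = UUC
residue 6: Y codons sorted = UAC,UAU -> pick first = UAC
residue 7: M -> AUG (only codon)
residue 8: M -> AUG (only codon)
residue 9: Q codons sorted = CAA,CAG -> pick first = CAA
terminator: stop codons sorted = UAA,UAG,UGA -> pick first = UAA

Answer: mRNA: AUGAGAUGGAGCUUCUACAUGAUGCAAUAA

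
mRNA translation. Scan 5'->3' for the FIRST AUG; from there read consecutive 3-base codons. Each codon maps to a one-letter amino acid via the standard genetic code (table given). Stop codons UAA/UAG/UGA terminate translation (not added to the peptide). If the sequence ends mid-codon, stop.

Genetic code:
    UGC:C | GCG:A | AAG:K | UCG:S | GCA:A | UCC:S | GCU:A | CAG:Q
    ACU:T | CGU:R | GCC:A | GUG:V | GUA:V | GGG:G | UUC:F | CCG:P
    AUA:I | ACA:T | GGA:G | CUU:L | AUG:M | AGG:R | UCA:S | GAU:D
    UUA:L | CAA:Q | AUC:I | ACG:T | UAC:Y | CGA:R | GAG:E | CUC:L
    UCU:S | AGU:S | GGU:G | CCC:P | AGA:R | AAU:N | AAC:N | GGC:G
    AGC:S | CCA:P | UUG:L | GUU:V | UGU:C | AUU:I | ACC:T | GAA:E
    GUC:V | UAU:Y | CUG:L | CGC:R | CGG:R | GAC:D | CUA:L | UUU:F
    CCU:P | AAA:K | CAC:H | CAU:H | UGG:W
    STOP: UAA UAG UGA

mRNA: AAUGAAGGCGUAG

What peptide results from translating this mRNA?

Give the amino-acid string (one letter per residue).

Answer: MKA

Derivation:
start AUG at pos 1
pos 1: AUG -> M; peptide=M
pos 4: AAG -> K; peptide=MK
pos 7: GCG -> A; peptide=MKA
pos 10: UAG -> STOP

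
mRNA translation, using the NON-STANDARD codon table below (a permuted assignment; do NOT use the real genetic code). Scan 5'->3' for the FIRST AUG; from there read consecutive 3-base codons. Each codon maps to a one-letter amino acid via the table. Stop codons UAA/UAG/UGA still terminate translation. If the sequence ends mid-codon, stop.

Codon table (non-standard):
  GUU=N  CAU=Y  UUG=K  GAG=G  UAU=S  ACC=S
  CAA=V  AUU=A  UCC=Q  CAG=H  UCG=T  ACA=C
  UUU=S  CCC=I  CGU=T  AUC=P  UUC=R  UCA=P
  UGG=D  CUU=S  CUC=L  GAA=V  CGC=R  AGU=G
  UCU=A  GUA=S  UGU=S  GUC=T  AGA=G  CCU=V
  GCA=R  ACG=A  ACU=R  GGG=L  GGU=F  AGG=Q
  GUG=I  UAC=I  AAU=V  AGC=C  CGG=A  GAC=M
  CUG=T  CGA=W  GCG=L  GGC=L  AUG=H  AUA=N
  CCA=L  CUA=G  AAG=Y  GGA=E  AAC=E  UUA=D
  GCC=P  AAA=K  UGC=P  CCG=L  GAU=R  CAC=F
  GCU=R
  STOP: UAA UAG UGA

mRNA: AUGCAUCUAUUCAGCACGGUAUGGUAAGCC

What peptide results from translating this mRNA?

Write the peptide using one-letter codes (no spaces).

Answer: HYGRCASD

Derivation:
start AUG at pos 0
pos 0: AUG -> H; peptide=H
pos 3: CAU -> Y; peptide=HY
pos 6: CUA -> G; peptide=HYG
pos 9: UUC -> R; peptide=HYGR
pos 12: AGC -> C; peptide=HYGRC
pos 15: ACG -> A; peptide=HYGRCA
pos 18: GUA -> S; peptide=HYGRCAS
pos 21: UGG -> D; peptide=HYGRCASD
pos 24: UAA -> STOP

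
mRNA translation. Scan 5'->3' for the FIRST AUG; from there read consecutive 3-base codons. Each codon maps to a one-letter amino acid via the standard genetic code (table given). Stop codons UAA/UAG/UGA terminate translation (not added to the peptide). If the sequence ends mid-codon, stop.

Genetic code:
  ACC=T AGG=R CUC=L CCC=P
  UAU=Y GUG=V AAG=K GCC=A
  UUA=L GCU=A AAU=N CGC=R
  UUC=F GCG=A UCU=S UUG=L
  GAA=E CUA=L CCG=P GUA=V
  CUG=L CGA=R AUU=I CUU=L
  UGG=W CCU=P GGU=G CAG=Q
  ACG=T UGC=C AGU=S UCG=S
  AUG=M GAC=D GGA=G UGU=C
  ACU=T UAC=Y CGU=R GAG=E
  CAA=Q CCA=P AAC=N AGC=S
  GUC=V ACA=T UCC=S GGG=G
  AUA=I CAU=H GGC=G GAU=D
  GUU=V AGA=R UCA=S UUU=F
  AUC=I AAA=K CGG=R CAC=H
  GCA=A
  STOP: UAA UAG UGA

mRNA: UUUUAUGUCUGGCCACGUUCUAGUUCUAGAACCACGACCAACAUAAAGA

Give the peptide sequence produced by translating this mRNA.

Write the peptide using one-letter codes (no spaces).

start AUG at pos 4
pos 4: AUG -> M; peptide=M
pos 7: UCU -> S; peptide=MS
pos 10: GGC -> G; peptide=MSG
pos 13: CAC -> H; peptide=MSGH
pos 16: GUU -> V; peptide=MSGHV
pos 19: CUA -> L; peptide=MSGHVL
pos 22: GUU -> V; peptide=MSGHVLV
pos 25: CUA -> L; peptide=MSGHVLVL
pos 28: GAA -> E; peptide=MSGHVLVLE
pos 31: CCA -> P; peptide=MSGHVLVLEP
pos 34: CGA -> R; peptide=MSGHVLVLEPR
pos 37: CCA -> P; peptide=MSGHVLVLEPRP
pos 40: ACA -> T; peptide=MSGHVLVLEPRPT
pos 43: UAA -> STOP

Answer: MSGHVLVLEPRPT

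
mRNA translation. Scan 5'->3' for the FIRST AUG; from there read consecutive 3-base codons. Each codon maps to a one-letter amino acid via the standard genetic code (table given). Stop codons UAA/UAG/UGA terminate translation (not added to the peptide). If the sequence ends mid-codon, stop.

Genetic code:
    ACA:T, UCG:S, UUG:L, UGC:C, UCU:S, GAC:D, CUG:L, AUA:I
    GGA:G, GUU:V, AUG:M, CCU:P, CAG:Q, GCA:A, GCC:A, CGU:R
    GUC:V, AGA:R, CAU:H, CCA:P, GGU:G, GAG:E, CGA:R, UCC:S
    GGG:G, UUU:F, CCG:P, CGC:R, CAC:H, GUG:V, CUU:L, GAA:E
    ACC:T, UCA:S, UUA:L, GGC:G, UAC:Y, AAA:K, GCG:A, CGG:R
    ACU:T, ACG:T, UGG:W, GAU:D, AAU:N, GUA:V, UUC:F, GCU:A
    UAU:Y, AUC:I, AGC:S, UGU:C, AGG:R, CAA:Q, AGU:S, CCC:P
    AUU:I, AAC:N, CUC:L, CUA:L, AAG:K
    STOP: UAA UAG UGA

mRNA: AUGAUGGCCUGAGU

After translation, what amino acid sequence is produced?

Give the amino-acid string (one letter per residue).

Answer: MMA

Derivation:
start AUG at pos 0
pos 0: AUG -> M; peptide=M
pos 3: AUG -> M; peptide=MM
pos 6: GCC -> A; peptide=MMA
pos 9: UGA -> STOP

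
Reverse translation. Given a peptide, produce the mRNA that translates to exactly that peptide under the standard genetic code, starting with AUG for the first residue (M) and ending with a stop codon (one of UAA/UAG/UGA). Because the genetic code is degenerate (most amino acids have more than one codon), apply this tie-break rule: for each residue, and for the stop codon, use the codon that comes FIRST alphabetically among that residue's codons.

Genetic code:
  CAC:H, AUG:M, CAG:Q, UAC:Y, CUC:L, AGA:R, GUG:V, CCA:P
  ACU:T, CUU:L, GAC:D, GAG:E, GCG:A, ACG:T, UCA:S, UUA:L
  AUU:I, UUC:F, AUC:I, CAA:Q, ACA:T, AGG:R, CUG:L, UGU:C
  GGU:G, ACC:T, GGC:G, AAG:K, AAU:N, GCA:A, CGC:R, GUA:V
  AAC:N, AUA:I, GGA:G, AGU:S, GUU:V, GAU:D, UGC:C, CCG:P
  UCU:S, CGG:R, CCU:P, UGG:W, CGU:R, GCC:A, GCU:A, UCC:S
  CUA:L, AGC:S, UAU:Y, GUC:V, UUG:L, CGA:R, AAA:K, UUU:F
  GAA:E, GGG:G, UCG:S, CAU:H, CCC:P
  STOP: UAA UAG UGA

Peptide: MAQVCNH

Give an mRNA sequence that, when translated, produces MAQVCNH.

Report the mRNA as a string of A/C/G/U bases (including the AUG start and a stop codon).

Answer: mRNA: AUGGCACAAGUAUGCAACCACUAA

Derivation:
residue 1: M -> AUG (start codon)
residue 2: A codons sorted = GCA,GCC,GCG,GCU -> pick first = GCA
residue 3: Q codons sorted = CAA,CAG -> pick first = CAA
residue 4: V codons sorted = GUA,GUC,GUG,GUU -> pick first = GUA
residue 5: C codons sorted = UGC,UGU -> pick first = UGC
residue 6: N codons sorted = AAC,AAU -> pick first = AAC
residue 7: H codons sorted = CAC,CAU -> pick first = CAC
terminator: stop codons sorted = UAA,UAG,UGA -> pick first = UAA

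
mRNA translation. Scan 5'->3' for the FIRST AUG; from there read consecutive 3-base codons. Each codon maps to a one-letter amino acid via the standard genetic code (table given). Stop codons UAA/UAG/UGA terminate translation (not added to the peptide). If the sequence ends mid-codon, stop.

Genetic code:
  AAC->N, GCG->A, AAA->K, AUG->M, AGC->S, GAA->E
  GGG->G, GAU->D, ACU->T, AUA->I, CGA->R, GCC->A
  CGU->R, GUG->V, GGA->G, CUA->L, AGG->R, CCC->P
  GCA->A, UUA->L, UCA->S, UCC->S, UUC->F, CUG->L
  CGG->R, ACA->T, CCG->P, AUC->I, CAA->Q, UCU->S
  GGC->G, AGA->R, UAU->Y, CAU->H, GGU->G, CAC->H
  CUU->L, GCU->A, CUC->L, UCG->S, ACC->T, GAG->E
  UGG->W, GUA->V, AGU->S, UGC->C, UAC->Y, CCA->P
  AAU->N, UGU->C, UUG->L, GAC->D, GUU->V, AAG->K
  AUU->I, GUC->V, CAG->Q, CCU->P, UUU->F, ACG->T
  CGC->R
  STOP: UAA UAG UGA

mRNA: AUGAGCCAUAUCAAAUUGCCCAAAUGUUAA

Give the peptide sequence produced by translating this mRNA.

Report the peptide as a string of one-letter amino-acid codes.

start AUG at pos 0
pos 0: AUG -> M; peptide=M
pos 3: AGC -> S; peptide=MS
pos 6: CAU -> H; peptide=MSH
pos 9: AUC -> I; peptide=MSHI
pos 12: AAA -> K; peptide=MSHIK
pos 15: UUG -> L; peptide=MSHIKL
pos 18: CCC -> P; peptide=MSHIKLP
pos 21: AAA -> K; peptide=MSHIKLPK
pos 24: UGU -> C; peptide=MSHIKLPKC
pos 27: UAA -> STOP

Answer: MSHIKLPKC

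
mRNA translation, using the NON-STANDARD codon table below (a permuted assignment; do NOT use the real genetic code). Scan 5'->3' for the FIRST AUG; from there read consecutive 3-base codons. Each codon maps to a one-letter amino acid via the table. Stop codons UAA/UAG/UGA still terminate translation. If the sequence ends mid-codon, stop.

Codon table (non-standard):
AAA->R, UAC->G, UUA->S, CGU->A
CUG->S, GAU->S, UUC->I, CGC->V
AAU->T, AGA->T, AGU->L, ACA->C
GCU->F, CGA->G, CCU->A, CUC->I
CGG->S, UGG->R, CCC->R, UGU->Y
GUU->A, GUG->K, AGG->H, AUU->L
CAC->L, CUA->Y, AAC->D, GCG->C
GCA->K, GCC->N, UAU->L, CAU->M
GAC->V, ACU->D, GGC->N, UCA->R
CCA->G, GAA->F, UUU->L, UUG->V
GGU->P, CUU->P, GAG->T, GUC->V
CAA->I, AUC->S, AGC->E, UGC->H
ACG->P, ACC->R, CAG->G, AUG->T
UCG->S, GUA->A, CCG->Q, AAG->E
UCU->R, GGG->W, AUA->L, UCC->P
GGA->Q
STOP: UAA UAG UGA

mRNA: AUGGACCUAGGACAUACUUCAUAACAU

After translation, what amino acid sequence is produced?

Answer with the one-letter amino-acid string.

start AUG at pos 0
pos 0: AUG -> T; peptide=T
pos 3: GAC -> V; peptide=TV
pos 6: CUA -> Y; peptide=TVY
pos 9: GGA -> Q; peptide=TVYQ
pos 12: CAU -> M; peptide=TVYQM
pos 15: ACU -> D; peptide=TVYQMD
pos 18: UCA -> R; peptide=TVYQMDR
pos 21: UAA -> STOP

Answer: TVYQMDR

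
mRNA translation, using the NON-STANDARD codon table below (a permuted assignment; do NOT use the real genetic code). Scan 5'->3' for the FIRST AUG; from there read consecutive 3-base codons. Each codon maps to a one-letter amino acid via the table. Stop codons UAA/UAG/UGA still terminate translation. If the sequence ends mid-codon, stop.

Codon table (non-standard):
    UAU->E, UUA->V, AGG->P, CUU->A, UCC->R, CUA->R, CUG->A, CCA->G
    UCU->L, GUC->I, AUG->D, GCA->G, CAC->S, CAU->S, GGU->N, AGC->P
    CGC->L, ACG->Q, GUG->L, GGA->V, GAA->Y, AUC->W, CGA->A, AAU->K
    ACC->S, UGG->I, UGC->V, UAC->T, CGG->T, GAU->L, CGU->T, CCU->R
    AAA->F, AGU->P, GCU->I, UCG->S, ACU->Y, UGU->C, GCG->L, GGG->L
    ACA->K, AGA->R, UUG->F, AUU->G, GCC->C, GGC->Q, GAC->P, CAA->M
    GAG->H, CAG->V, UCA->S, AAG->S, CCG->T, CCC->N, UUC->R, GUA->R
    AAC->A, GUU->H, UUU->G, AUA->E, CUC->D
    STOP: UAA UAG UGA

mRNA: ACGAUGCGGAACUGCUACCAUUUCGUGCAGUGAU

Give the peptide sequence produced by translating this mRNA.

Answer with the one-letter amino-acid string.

start AUG at pos 3
pos 3: AUG -> D; peptide=D
pos 6: CGG -> T; peptide=DT
pos 9: AAC -> A; peptide=DTA
pos 12: UGC -> V; peptide=DTAV
pos 15: UAC -> T; peptide=DTAVT
pos 18: CAU -> S; peptide=DTAVTS
pos 21: UUC -> R; peptide=DTAVTSR
pos 24: GUG -> L; peptide=DTAVTSRL
pos 27: CAG -> V; peptide=DTAVTSRLV
pos 30: UGA -> STOP

Answer: DTAVTSRLV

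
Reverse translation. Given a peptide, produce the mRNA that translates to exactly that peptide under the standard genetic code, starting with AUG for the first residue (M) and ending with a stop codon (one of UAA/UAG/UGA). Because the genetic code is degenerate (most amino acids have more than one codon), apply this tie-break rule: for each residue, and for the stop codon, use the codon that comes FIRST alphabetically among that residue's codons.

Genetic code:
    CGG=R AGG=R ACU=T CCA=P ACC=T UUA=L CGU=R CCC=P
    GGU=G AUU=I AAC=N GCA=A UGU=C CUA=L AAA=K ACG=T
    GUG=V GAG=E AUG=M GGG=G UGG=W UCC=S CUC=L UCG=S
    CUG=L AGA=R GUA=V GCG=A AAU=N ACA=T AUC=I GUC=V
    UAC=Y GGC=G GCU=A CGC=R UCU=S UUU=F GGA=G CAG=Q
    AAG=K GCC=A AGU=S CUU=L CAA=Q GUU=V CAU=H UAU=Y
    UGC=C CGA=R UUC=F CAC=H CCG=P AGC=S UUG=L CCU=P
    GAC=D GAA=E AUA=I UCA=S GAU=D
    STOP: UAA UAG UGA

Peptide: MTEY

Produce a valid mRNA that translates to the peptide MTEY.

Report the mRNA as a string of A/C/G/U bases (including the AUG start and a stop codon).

residue 1: M -> AUG (start codon)
residue 2: T codons sorted = ACA,ACC,ACG,ACU -> pick first = ACA
residue 3: E codons sorted = GAA,GAG -> pick first = GAA
residue 4: Y codons sorted = UAC,UAU -> pick first = UAC
terminator: stop codons sorted = UAA,UAG,UGA -> pick first = UAA

Answer: mRNA: AUGACAGAAUACUAA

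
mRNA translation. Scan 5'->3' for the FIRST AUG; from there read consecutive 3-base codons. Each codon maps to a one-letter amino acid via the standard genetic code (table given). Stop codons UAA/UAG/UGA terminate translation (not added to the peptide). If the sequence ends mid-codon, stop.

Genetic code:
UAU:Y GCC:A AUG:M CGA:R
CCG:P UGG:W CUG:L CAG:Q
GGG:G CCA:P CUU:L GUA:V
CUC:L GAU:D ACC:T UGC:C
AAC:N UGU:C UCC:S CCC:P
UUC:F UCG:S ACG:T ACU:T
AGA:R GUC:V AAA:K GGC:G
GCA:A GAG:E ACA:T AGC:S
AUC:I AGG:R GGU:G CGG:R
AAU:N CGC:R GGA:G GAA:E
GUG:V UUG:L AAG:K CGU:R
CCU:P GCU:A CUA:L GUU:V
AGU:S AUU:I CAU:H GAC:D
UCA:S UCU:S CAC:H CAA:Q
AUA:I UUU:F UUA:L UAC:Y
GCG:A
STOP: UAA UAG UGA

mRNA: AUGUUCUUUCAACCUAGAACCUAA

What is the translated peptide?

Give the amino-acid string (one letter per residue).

start AUG at pos 0
pos 0: AUG -> M; peptide=M
pos 3: UUC -> F; peptide=MF
pos 6: UUU -> F; peptide=MFF
pos 9: CAA -> Q; peptide=MFFQ
pos 12: CCU -> P; peptide=MFFQP
pos 15: AGA -> R; peptide=MFFQPR
pos 18: ACC -> T; peptide=MFFQPRT
pos 21: UAA -> STOP

Answer: MFFQPRT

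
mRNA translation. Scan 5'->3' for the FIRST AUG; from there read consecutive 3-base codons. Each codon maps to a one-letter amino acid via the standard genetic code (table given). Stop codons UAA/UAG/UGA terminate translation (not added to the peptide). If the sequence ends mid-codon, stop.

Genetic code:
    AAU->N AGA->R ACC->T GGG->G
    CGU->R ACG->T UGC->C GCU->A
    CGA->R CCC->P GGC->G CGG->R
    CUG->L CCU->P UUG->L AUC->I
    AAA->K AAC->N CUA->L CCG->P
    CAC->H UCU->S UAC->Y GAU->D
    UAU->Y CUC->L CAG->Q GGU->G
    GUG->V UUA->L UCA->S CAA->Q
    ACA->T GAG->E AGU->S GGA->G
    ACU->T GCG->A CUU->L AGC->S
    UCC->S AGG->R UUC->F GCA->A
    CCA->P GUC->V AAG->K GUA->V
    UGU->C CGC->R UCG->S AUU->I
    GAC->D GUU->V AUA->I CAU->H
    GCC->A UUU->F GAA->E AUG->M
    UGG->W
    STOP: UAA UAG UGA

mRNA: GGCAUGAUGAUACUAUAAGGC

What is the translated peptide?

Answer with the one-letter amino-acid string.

start AUG at pos 3
pos 3: AUG -> M; peptide=M
pos 6: AUG -> M; peptide=MM
pos 9: AUA -> I; peptide=MMI
pos 12: CUA -> L; peptide=MMIL
pos 15: UAA -> STOP

Answer: MMIL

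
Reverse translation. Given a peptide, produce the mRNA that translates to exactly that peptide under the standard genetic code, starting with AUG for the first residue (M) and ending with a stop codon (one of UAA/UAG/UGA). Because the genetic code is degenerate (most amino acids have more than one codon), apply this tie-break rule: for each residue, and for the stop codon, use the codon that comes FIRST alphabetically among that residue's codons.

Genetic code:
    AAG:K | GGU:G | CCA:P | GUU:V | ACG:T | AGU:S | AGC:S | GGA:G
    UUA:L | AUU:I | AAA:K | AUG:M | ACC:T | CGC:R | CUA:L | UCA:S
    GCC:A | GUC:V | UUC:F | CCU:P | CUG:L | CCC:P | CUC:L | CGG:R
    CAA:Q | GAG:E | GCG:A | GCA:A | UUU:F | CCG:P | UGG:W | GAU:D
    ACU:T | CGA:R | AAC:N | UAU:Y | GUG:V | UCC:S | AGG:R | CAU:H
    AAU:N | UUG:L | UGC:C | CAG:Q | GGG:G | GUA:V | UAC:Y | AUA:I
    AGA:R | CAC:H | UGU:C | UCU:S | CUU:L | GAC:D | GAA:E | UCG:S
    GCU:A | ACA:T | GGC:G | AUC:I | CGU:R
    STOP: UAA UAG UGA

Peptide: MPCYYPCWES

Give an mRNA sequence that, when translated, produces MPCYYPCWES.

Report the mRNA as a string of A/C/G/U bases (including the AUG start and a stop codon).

residue 1: M -> AUG (start codon)
residue 2: P codons sorted = CCA,CCC,CCG,CCU -> pick first = CCA
residue 3: C codons sorted = UGC,UGU -> pick first = UGC
residue 4: Y codons sorted = UAC,UAU -> pick first = UAC
residue 5: Y codons sorted = UAC,UAU -> pick first = UAC
residue 6: P codons sorted = CCA,CCC,CCG,CCU -> pick first = CCA
residue 7: C codons sorted = UGC,UGU -> pick first = UGC
residue 8: W -> UGG (only codon)
residue 9: E codons sorted = GAA,GAG -> pick first = GAA
residue 10: S codons sorted = AGC,AGU,UCA,UCC,UCG,UCU -> pick first = AGC
terminator: stop codons sorted = UAA,UAG,UGA -> pick first = UAA

Answer: mRNA: AUGCCAUGCUACUACCCAUGCUGGGAAAGCUAA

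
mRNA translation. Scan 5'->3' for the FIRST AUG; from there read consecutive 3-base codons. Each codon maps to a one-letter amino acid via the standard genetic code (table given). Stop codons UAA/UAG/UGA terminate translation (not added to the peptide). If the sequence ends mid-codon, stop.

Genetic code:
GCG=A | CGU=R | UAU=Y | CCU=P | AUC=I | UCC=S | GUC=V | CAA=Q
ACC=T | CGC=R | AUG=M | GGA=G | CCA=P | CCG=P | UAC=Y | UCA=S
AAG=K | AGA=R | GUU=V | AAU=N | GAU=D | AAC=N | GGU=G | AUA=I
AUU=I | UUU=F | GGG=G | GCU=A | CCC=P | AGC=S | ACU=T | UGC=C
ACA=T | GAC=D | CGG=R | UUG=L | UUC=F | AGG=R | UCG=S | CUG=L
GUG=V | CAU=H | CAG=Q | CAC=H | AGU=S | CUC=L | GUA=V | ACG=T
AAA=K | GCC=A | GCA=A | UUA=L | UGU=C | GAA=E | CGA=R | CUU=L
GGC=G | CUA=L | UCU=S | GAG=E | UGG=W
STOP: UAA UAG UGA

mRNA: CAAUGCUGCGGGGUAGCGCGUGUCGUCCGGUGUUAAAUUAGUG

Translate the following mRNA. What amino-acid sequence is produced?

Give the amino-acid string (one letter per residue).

start AUG at pos 2
pos 2: AUG -> M; peptide=M
pos 5: CUG -> L; peptide=ML
pos 8: CGG -> R; peptide=MLR
pos 11: GGU -> G; peptide=MLRG
pos 14: AGC -> S; peptide=MLRGS
pos 17: GCG -> A; peptide=MLRGSA
pos 20: UGU -> C; peptide=MLRGSAC
pos 23: CGU -> R; peptide=MLRGSACR
pos 26: CCG -> P; peptide=MLRGSACRP
pos 29: GUG -> V; peptide=MLRGSACRPV
pos 32: UUA -> L; peptide=MLRGSACRPVL
pos 35: AAU -> N; peptide=MLRGSACRPVLN
pos 38: UAG -> STOP

Answer: MLRGSACRPVLN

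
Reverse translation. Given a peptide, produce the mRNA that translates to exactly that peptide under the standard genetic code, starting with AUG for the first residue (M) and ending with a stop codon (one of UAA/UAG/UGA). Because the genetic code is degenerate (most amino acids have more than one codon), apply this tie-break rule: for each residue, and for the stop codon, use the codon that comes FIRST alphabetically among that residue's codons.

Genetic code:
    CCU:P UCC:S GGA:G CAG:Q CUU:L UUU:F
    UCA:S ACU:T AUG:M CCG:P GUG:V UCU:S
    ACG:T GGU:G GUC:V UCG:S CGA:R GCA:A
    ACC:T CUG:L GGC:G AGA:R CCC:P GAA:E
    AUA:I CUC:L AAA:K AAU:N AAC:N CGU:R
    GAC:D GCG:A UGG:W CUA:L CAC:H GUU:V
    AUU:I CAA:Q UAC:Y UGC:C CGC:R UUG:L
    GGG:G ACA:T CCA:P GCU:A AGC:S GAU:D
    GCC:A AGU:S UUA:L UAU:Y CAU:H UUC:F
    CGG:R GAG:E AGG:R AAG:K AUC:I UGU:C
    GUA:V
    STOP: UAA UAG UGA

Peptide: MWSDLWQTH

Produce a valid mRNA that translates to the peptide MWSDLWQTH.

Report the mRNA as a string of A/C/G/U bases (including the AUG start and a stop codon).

Answer: mRNA: AUGUGGAGCGACCUAUGGCAAACACACUAA

Derivation:
residue 1: M -> AUG (start codon)
residue 2: W -> UGG (only codon)
residue 3: S codons sorted = AGC,AGU,UCA,UCC,UCG,UCU -> pick first = AGC
residue 4: D codons sorted = GAC,GAU -> pick first = GAC
residue 5: L codons sorted = CUA,CUC,CUG,CUU,UUA,UUG -> pick first = CUA
residue 6: W -> UGG (only codon)
residue 7: Q codons sorted = CAA,CAG -> pick first = CAA
residue 8: T codons sorted = ACA,ACC,ACG,ACU -> pick first = ACA
residue 9: H codons sorted = CAC,CAU -> pick first = CAC
terminator: stop codons sorted = UAA,UAG,UGA -> pick first = UAA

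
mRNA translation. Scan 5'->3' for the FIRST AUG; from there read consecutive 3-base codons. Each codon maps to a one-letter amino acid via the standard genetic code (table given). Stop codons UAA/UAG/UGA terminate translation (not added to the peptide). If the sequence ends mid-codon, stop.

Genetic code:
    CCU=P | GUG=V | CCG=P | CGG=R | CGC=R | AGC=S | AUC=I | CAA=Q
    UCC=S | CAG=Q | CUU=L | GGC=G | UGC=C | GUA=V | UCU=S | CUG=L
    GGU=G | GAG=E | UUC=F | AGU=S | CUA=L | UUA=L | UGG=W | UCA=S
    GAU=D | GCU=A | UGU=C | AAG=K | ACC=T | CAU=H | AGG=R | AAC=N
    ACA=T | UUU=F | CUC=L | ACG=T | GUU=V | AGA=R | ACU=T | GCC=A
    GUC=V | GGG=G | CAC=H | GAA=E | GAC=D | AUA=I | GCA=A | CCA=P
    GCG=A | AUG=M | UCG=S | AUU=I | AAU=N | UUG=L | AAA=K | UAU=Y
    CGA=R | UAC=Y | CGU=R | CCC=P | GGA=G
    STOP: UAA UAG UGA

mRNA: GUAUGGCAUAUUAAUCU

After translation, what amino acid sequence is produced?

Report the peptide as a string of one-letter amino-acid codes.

start AUG at pos 2
pos 2: AUG -> M; peptide=M
pos 5: GCA -> A; peptide=MA
pos 8: UAU -> Y; peptide=MAY
pos 11: UAA -> STOP

Answer: MAY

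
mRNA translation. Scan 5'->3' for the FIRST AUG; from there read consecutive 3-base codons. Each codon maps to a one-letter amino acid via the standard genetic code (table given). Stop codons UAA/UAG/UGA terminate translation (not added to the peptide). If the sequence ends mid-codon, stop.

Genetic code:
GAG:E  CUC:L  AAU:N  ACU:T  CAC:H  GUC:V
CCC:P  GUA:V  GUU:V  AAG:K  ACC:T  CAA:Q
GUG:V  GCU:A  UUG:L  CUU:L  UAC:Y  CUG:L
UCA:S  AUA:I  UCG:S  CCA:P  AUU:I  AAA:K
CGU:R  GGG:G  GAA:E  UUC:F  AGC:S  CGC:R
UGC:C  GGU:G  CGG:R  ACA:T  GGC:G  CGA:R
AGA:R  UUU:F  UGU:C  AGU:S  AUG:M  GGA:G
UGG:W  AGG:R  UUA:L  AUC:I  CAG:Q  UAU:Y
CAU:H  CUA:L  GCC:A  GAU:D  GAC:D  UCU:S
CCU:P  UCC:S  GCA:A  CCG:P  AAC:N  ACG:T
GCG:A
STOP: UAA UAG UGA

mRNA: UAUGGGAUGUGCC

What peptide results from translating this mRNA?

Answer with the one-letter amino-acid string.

start AUG at pos 1
pos 1: AUG -> M; peptide=M
pos 4: GGA -> G; peptide=MG
pos 7: UGU -> C; peptide=MGC
pos 10: GCC -> A; peptide=MGCA
pos 13: only 0 nt remain (<3), stop (end of mRNA)

Answer: MGCA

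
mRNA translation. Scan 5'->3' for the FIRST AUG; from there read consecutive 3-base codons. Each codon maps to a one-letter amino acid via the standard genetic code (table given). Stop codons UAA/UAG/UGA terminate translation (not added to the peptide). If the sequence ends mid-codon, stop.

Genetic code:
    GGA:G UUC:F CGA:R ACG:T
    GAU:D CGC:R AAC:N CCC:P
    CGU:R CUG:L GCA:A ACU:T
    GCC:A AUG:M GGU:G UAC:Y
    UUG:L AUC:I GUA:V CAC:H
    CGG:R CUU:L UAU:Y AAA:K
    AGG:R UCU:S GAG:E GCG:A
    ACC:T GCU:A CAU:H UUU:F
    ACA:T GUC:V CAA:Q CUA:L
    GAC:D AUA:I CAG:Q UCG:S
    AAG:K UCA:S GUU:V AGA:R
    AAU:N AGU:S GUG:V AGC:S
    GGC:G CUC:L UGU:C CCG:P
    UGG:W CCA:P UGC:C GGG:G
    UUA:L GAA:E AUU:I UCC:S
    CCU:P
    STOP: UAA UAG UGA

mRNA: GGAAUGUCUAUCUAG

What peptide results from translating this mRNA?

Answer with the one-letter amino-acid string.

start AUG at pos 3
pos 3: AUG -> M; peptide=M
pos 6: UCU -> S; peptide=MS
pos 9: AUC -> I; peptide=MSI
pos 12: UAG -> STOP

Answer: MSI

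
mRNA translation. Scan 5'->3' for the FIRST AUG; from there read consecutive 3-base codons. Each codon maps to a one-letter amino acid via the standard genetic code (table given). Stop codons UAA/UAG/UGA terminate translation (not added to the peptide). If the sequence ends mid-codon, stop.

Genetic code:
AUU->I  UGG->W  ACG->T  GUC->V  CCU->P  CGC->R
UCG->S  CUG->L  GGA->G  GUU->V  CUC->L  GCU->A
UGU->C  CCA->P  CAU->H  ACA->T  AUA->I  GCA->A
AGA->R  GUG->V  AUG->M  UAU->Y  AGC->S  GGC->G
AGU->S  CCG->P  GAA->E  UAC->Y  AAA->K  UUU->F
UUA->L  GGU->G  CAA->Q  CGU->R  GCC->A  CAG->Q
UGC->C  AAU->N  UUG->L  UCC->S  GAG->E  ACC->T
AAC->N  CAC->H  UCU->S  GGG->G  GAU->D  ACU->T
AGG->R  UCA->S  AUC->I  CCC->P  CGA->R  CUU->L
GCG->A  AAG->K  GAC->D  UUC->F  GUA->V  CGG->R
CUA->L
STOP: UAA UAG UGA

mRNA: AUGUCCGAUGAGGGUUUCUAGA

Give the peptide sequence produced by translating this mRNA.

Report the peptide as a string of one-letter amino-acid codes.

Answer: MSDEGF

Derivation:
start AUG at pos 0
pos 0: AUG -> M; peptide=M
pos 3: UCC -> S; peptide=MS
pos 6: GAU -> D; peptide=MSD
pos 9: GAG -> E; peptide=MSDE
pos 12: GGU -> G; peptide=MSDEG
pos 15: UUC -> F; peptide=MSDEGF
pos 18: UAG -> STOP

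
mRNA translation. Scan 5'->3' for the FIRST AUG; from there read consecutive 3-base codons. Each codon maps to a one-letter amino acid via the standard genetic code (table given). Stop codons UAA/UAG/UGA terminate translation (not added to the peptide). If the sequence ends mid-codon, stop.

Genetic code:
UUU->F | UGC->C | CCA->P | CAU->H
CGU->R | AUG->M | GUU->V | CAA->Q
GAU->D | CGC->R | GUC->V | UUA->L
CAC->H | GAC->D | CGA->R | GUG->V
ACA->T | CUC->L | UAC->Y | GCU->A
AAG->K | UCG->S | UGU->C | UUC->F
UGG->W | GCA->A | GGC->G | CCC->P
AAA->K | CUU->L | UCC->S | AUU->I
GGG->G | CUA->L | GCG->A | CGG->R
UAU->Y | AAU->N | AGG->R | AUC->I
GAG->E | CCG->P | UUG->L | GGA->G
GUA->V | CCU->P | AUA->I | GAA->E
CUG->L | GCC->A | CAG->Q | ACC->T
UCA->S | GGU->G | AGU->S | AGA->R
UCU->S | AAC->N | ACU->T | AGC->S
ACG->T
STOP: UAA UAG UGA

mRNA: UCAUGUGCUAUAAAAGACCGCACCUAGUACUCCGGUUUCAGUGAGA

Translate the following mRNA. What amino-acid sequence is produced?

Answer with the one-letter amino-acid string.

Answer: MCYKRPHLVLRFQ

Derivation:
start AUG at pos 2
pos 2: AUG -> M; peptide=M
pos 5: UGC -> C; peptide=MC
pos 8: UAU -> Y; peptide=MCY
pos 11: AAA -> K; peptide=MCYK
pos 14: AGA -> R; peptide=MCYKR
pos 17: CCG -> P; peptide=MCYKRP
pos 20: CAC -> H; peptide=MCYKRPH
pos 23: CUA -> L; peptide=MCYKRPHL
pos 26: GUA -> V; peptide=MCYKRPHLV
pos 29: CUC -> L; peptide=MCYKRPHLVL
pos 32: CGG -> R; peptide=MCYKRPHLVLR
pos 35: UUU -> F; peptide=MCYKRPHLVLRF
pos 38: CAG -> Q; peptide=MCYKRPHLVLRFQ
pos 41: UGA -> STOP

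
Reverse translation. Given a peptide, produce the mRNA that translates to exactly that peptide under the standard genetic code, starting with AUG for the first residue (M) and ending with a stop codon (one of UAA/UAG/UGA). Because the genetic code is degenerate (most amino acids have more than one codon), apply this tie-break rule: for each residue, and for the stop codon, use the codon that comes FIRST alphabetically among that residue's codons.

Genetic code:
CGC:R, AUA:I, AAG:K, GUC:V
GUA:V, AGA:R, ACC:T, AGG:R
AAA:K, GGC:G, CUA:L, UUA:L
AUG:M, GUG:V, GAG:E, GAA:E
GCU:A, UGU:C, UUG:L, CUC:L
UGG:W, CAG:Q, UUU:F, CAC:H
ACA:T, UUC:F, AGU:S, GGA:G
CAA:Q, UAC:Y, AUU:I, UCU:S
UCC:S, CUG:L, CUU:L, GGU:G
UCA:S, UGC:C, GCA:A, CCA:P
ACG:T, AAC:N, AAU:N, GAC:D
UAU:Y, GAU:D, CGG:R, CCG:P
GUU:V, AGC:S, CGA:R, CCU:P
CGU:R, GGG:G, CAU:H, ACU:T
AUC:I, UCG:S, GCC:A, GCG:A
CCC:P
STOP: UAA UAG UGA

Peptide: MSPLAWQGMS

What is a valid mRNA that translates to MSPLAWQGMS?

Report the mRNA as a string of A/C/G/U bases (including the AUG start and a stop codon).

residue 1: M -> AUG (start codon)
residue 2: S codons sorted = AGC,AGU,UCA,UCC,UCG,UCU -> pick first = AGC
residue 3: P codons sorted = CCA,CCC,CCG,CCU -> pick first = CCA
residue 4: L codons sorted = CUA,CUC,CUG,CUU,UUA,UUG -> pick first = CUA
residue 5: A codons sorted = GCA,GCC,GCG,GCU -> pick first = GCA
residue 6: W -> UGG (only codon)
residue 7: Q codons sorted = CAA,CAG -> pick first = CAA
residue 8: G codons sorted = GGA,GGC,GGG,GGU -> pick first = GGA
residue 9: M -> AUG (only codon)
residue 10: S codons sorted = AGC,AGU,UCA,UCC,UCG,UCU -> pick first = AGC
terminator: stop codons sorted = UAA,UAG,UGA -> pick first = UAA

Answer: mRNA: AUGAGCCCACUAGCAUGGCAAGGAAUGAGCUAA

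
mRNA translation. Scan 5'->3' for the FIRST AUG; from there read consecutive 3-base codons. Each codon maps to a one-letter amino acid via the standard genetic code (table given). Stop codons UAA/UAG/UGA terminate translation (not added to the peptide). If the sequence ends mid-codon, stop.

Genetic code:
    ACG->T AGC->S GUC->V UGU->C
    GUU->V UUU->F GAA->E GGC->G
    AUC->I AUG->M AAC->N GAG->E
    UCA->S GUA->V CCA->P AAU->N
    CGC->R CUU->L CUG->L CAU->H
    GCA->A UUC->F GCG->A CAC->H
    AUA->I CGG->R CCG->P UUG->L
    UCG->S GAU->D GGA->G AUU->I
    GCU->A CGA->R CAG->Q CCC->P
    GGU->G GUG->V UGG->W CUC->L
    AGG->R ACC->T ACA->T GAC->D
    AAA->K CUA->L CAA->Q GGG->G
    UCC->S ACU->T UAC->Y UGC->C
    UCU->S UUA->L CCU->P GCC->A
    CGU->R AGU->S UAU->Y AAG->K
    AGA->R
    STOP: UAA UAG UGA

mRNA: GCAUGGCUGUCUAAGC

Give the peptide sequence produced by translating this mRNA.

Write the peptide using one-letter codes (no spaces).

start AUG at pos 2
pos 2: AUG -> M; peptide=M
pos 5: GCU -> A; peptide=MA
pos 8: GUC -> V; peptide=MAV
pos 11: UAA -> STOP

Answer: MAV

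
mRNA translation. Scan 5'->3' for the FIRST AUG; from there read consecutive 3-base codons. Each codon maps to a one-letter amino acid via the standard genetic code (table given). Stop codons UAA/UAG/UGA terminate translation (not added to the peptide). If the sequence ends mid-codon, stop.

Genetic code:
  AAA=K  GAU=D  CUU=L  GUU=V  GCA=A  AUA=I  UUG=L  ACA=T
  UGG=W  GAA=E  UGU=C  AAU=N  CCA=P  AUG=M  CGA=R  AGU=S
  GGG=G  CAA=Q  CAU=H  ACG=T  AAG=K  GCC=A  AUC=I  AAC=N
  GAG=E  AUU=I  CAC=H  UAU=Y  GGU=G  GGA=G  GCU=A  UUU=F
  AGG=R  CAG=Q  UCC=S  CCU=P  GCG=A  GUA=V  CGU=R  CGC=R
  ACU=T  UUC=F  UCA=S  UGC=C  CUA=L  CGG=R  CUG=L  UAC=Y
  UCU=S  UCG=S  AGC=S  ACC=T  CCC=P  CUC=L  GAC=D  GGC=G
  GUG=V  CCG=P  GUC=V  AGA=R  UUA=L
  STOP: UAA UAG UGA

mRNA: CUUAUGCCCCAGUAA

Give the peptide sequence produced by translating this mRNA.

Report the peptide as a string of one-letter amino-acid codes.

start AUG at pos 3
pos 3: AUG -> M; peptide=M
pos 6: CCC -> P; peptide=MP
pos 9: CAG -> Q; peptide=MPQ
pos 12: UAA -> STOP

Answer: MPQ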